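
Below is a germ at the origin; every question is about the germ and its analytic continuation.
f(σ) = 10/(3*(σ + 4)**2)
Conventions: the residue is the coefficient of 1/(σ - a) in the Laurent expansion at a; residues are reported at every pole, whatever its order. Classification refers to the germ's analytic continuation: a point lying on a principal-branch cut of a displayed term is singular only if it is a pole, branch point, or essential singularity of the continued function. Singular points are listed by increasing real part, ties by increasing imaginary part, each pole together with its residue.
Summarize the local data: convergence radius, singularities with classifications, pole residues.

Radius of convergence at 0: 4.
At -4: a pole of order 2; residue 0.

Denominator factor (σ + 4)^2: pole of order 2 at -4, modulus 4.
The radius of convergence is the smallest modulus among the singular points: 4.
At the order-2 pole -4 set g(σ) = (σ - (-4))^2*f(σ) = 10/3.
Order-2 pole: residue = g'(a); g'(-4) = 0, so the residue is 0.


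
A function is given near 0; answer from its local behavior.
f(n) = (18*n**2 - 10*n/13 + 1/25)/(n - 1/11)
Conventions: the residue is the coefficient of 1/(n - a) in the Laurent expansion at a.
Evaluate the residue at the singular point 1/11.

The residue is 4673/39325.

At the order-1 pole 1/11 set g(n) = (n - (1/11))*f(n) = 18*n**2 - 10*n/13 + 1/25.
Simple pole: residue = g(a) at a = 1/11, which is 4673/39325.


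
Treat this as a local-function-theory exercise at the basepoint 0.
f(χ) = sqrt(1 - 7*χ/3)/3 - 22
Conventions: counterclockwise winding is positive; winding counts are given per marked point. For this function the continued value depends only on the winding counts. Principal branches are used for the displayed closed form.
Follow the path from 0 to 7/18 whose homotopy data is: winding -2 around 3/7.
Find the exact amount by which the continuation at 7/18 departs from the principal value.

The rational part is single-valued and drops out of the difference; each branch term changes only by its own monodromy.
(1/3)*sqrt(1 - χ/(3/7)): winding -2 is even, the square root returns to the same sheet, contribution 0.
Summing the contributions at χ = 7/18 gives 0.

Continued minus principal equals 0.


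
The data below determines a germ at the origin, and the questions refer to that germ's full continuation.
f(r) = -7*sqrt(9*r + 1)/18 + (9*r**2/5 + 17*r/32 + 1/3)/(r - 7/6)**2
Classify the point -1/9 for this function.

The term (-7/18)*sqrt(1 - r/(-1/9)) has argument 1 - -1/9/(-1/9) = 0 at -1/9: a square-root (algebraic, two-sheeted) branch point; the remaining terms are analytic or single-valued there.

The point is an algebraic (square-root) branch point.


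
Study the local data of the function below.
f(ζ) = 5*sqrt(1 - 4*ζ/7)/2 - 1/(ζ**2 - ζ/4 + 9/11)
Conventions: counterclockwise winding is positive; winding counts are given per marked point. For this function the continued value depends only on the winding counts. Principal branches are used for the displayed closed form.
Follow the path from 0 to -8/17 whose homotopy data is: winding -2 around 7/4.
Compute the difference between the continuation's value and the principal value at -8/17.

The rational part is single-valued and drops out of the difference; each branch term changes only by its own monodromy.
(5/2)*sqrt(1 - ζ/(7/4)): winding -2 is even, the square root returns to the same sheet, contribution 0.
Summing the contributions at ζ = -8/17 gives 0.

Continued minus principal equals 0.


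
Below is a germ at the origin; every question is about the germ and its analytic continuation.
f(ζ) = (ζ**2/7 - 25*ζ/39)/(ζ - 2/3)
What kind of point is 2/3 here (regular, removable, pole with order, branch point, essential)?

The point is a pole of order 1.

The denominator factor ζ - 2/3 vanishes at 2/3 and appears to the power 1; the numerator there equals -298/819, nonzero, and no other factor vanishes.
Hence a pole whose order is the multiplicity, 1.


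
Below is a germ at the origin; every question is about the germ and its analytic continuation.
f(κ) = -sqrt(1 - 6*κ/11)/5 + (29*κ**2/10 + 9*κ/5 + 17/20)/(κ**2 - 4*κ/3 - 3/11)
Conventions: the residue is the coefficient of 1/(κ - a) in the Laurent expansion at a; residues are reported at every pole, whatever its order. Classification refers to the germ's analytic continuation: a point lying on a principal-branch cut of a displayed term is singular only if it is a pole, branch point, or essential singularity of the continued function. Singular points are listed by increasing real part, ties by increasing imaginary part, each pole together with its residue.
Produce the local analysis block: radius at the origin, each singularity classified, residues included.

Denominator factor (κ**2 - 4*κ/3 - 3/11): discriminant 284/99, real irrational roots 2/3 + (1/33)*sqrt(781) and 2/3 - (1/33)*sqrt(781); poles of order 1, moduli 2/3 + (1/33)*sqrt(781) and -2/3 + (1/33)*sqrt(781).
Branch term (-1/5)*sqrt(1 - κ/(11/6)): its argument vanishes at κ = 11/6, a square-root branch point, modulus 11/6.
The radius of convergence is the smallest modulus among the singular points: -2/3 + (1/33)*sqrt(781).
The branch term is analytic at 2/3 - (1/33)*sqrt(781) and contributes nothing to the residue; only the rational part matters.
The factor κ**2 - 4*κ/3 - 3/11 splits as (κ - a)(κ - a') with a = 2/3 - (1/33)*sqrt(781), a' = 2/3 + (1/33)*sqrt(781). At the order-1 pole a set g(κ) = (κ - a)*(rational part) = [29*κ**2/10 + 9*κ/5 + 17/20] / (κ - a').
Simple pole: residue = g(a) at a = 2/3 - (1/33)*sqrt(781), which is 17/6 - (10729/93720)*sqrt(781).
The branch term is analytic at 2/3 + (1/33)*sqrt(781) and contributes nothing to the residue; only the rational part matters.
The factor κ**2 - 4*κ/3 - 3/11 splits as (κ - a)(κ - a') with a = 2/3 + (1/33)*sqrt(781), a' = 2/3 - (1/33)*sqrt(781). At the order-1 pole a set g(κ) = (κ - a)*(rational part) = [29*κ**2/10 + 9*κ/5 + 17/20] / (κ - a').
Simple pole: residue = g(a) at a = 2/3 + (1/33)*sqrt(781), which is 17/6 + (10729/93720)*sqrt(781).
List the singular points by increasing real part (a conjugate pair: the negative imaginary part first).

Radius of convergence at 0: -2/3 + (1/33)*sqrt(781).
At 2/3 - (1/33)*sqrt(781): a pole of order 1; residue 17/6 - (10729/93720)*sqrt(781).
At 2/3 + (1/33)*sqrt(781): a pole of order 1; residue 17/6 + (10729/93720)*sqrt(781).
At 11/6: an algebraic (square-root) branch point.


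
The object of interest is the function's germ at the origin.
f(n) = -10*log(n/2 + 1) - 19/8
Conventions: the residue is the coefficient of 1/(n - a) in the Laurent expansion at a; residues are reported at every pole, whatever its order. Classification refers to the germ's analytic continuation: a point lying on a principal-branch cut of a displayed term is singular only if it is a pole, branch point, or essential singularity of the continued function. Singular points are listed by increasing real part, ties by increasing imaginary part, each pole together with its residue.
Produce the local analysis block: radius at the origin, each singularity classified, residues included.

Branch term (-10)*log(1 - n/(-2)): its argument vanishes at n = -2, a logarithmic branch point, modulus 2.
The radius of convergence is the smallest modulus among the singular points: 2.

Radius of convergence at 0: 2.
At -2: a logarithmic branch point.


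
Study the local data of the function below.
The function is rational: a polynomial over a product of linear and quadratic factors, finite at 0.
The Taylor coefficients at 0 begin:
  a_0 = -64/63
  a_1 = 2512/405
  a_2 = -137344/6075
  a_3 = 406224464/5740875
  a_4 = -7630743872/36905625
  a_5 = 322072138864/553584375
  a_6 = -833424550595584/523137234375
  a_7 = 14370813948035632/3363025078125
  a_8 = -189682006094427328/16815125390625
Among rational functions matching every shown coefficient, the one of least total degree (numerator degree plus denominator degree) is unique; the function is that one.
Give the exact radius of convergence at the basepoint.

The radius of convergence is -2/3 + (1/6)*sqrt(43).

No rational of total degree below 7 reproduces all 9 coefficients; solving the [1/6] Pade equations on them gives f(n) = (n - 4/7)/((n**2 - 4*n/3 - 3/4)**2*(n**2 + 4*n/5 + 1)), whose expansion matches every shown term.
Denominator factor (n**2 - 4*n/3 - 3/4)^2: discriminant 43/9, real irrational roots 2/3 + (1/6)*sqrt(43) and 2/3 - (1/6)*sqrt(43); poles of order 2, moduli 2/3 + (1/6)*sqrt(43) and -2/3 + (1/6)*sqrt(43).
Denominator factor (n**2 + 4*n/5 + 1): discriminant -84/25, complex-conjugate roots (-2/5) + ((1/5)*sqrt(21))*i and (-2/5) - ((1/5)*sqrt(21))*i; poles of order 1, moduli 1 and 1.
The radius of convergence is the smallest modulus among the singular points: -2/3 + (1/6)*sqrt(43).


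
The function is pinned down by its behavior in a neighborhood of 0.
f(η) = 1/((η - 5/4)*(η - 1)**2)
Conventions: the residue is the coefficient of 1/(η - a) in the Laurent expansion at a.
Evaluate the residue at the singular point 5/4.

The residue is 16.

At the order-1 pole 5/4 set g(η) = (η - (5/4))*f(η) = (η - 1)**(-2).
Simple pole: residue = g(a) at a = 5/4, which is 16.


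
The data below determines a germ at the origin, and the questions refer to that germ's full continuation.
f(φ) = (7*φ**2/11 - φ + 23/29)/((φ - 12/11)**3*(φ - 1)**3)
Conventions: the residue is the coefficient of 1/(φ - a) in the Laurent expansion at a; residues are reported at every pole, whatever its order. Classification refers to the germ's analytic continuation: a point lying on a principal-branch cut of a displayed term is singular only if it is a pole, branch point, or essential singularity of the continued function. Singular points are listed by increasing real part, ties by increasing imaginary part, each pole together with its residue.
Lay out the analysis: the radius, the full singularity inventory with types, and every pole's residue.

Denominator factor (φ - 12/11)^3: pole of order 3 at 12/11, modulus 12/11.
Denominator factor (φ - 1)^3: pole of order 3 at 1, modulus 1.
The radius of convergence is the smallest modulus among the singular points: 1.
At the order-3 pole 1 set g(φ) = (φ - (1))^3*f(φ) = (7*φ**2/11 - φ + 23/29)/(φ - 12/11)**3.
Order-3 pole: residue = g''(a)/2; g''(1) = -24813712/29, so the residue is -12406856/29.
At the order-3 pole 12/11 set g(φ) = (φ - (12/11))^3*f(φ) = (7*φ**2/11 - φ + 23/29)/(φ - 1)**3.
Order-3 pole: residue = g''(a)/2; g''(12/11) = 24813712/29, so the residue is 12406856/29.
List the singular points by increasing real part (a conjugate pair: the negative imaginary part first).

Radius of convergence at 0: 1.
At 1: a pole of order 3; residue -12406856/29.
At 12/11: a pole of order 3; residue 12406856/29.


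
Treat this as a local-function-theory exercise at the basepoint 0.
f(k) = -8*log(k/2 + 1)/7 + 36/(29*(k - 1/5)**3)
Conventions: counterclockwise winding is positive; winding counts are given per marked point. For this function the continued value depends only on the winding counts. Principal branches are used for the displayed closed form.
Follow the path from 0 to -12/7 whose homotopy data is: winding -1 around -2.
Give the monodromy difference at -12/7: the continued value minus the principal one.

The rational part is single-valued and drops out of the difference; each branch term changes only by its own monodromy.
(-8/7)*log(1 - k/(-2)): each positive loop around -2 adds 2*pi*i to the log, so winding -1 contributes (-8/7)*(-1)*2*pi*i = (16/7)*pi*i.
Summing the contributions at k = -12/7 gives (16/7)*pi*i.

Continued minus principal equals (16/7)*pi*i.


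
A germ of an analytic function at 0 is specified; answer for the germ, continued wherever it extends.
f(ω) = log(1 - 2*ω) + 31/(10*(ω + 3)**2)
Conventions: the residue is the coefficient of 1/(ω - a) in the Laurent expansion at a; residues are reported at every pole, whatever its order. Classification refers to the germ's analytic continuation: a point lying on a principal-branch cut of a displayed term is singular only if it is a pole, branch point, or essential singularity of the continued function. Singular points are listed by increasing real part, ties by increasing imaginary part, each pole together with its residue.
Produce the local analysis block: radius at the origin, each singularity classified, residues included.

Radius of convergence at 0: 1/2.
At -3: a pole of order 2; residue 0.
At 1/2: a logarithmic branch point.

Denominator factor (ω + 3)^2: pole of order 2 at -3, modulus 3.
Branch term (1)*log(1 - ω/(1/2)): its argument vanishes at ω = 1/2, a logarithmic branch point, modulus 1/2.
The radius of convergence is the smallest modulus among the singular points: 1/2.
The branch term is analytic at -3 and contributes nothing to the residue; only the rational part matters.
At the order-2 pole -3 set g(ω) = (ω - (-3))^2*(rational part) = 31/10.
Order-2 pole: residue = g'(a); g'(-3) = 0, so the residue is 0.
List the singular points by increasing real part (a conjugate pair: the negative imaginary part first).


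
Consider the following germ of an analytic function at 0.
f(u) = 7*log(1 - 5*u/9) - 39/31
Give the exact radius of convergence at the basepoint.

Branch term (7)*log(1 - u/(9/5)): its argument vanishes at u = 9/5, a logarithmic branch point, modulus 9/5.
The radius of convergence is the smallest modulus among the singular points: 9/5.

The radius of convergence is 9/5.


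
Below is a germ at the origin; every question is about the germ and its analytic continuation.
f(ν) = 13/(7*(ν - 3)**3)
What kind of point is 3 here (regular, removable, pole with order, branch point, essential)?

The denominator factor ν - 3 vanishes at 3 and appears to the power 3; the numerator there equals 13/7, nonzero, and no other factor vanishes.
Hence a pole whose order is the multiplicity, 3.

The point is a pole of order 3.


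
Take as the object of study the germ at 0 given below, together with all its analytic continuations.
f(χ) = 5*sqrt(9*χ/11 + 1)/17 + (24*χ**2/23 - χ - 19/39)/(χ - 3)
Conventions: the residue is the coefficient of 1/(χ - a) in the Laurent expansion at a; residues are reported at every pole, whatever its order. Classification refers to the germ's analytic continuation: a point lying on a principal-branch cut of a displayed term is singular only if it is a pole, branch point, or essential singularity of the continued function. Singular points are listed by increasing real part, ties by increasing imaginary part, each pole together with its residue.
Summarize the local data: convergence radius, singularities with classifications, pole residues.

Radius of convergence at 0: 11/9.
At -11/9: an algebraic (square-root) branch point.
At 3: a pole of order 1; residue 5296/897.

Denominator factor (χ - 3): pole of order 1 at 3, modulus 3.
Branch term (5/17)*sqrt(1 - χ/(-11/9)): its argument vanishes at χ = -11/9, a square-root branch point, modulus 11/9.
The radius of convergence is the smallest modulus among the singular points: 11/9.
The branch term is analytic at 3 and contributes nothing to the residue; only the rational part matters.
At the order-1 pole 3 set g(χ) = (χ - (3))*(rational part) = 24*χ**2/23 - χ - 19/39.
Simple pole: residue = g(a) at a = 3, which is 5296/897.
List the singular points by increasing real part (a conjugate pair: the negative imaginary part first).


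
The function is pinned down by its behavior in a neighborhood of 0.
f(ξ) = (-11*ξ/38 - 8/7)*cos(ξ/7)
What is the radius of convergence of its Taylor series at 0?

The radius of convergence is infinite.

The factor cos(ξ/7) is entire and contributes no finite singular point.
The polynomial part has no poles.
No finite singular points: the Taylor series at 0 converges everywhere.


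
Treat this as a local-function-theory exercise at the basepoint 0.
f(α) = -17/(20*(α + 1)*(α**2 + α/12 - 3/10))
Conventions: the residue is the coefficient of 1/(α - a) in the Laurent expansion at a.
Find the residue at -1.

The residue is -51/37.

At the order-1 pole -1 set g(α) = (α - (-1))*f(α) = -17/(20*(α**2 + α/12 - 3/10)).
Simple pole: residue = g(a) at a = -1, which is -51/37.


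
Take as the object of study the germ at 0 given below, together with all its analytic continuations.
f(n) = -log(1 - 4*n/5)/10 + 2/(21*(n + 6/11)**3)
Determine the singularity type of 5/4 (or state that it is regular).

The point is a logarithmic branch point.

The term (-1/10)*log(1 - n/(5/4)) has argument 1 - 5/4/(5/4) = 0 at 5/4: a logarithmic (infinitely-sheeted) branch point; the remaining terms are analytic or single-valued there.


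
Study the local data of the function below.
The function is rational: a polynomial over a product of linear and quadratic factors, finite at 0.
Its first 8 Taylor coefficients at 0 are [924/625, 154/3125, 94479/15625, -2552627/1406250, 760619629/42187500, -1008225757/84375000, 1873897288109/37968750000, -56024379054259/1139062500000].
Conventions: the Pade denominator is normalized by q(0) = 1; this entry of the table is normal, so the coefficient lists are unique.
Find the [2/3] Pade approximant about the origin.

The Pade approximant has numerator coefficients [924/625, 587664/1669375, 2893968/1669375]; denominator coefficients [1, 16409/80130, -351478/120195, 1465598/3004875].

Taylor coefficients needed (read off): a_0 = 924/625, a_1 = 154/3125, a_2 = 94479/15625, a_3 = -2552627/1406250, a_4 = 760619629/42187500, a_5 = -1008225757/84375000.
Write the denominator as Q(φ) = 1 + q1*φ + q2*φ^2 + q3*φ^3. Requiring Q*f - P = O(φ^6) with deg P <= 2 kills the coefficients of φ^3..φ^5 in Q*f:
  φ^3: a_3 + q1*a_2 + q2*a_1 + q3*a_0 = 0, i.e. -2552627/1406250 + (94479/15625)*q1 + (154/3125)*q2 + (924/625)*q3 = 0.
  φ^4: a_4 + q1*a_3 + q2*a_2 + q3*a_1 = 0, i.e. 760619629/42187500 + (-2552627/1406250)*q1 + (94479/15625)*q2 + (154/3125)*q3 = 0.
  φ^5: a_5 + q1*a_4 + q2*a_3 + q3*a_2 = 0, i.e. -1008225757/84375000 + (760619629/42187500)*q1 + (-2552627/1406250)*q2 + (94479/15625)*q3 = 0.
Solving this linear system: q1 = 16409/80130, q2 = -351478/120195, q3 = 1465598/3004875.
The numerator is Q*f truncated at degree 2: P0 = a_0 = 924/625; P1 = a_1 + q1*a_0 = 587664/1669375; P2 = a_2 + q1*a_1 + q2*a_0 = 2893968/1669375.


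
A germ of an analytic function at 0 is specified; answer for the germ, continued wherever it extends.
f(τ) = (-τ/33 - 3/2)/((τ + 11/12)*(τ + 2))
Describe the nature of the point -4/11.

Denominator factors: τ + 11/12 = 73/132 at τ = -4/11; τ + 2 = 18/11 at τ = -4/11 — none vanishes.
So the germ continues analytically to -4/11.

The point is a regular point.


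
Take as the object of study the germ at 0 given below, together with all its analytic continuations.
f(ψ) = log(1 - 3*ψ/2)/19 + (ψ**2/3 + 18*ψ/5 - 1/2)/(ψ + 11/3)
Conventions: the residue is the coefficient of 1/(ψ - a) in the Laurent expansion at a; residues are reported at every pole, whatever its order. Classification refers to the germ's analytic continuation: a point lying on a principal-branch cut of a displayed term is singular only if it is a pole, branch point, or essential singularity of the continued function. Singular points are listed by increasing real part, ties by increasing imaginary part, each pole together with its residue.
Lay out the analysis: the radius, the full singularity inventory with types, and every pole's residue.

Denominator factor (ψ + 11/3): pole of order 1 at -11/3, modulus 11/3.
Branch term (1/19)*log(1 - ψ/(2/3)): its argument vanishes at ψ = 2/3, a logarithmic branch point, modulus 2/3.
The radius of convergence is the smallest modulus among the singular points: 2/3.
The branch term is analytic at -11/3 and contributes nothing to the residue; only the rational part matters.
At the order-1 pole -11/3 set g(ψ) = (ψ - (-11/3))*(rational part) = ψ**2/3 + 18*ψ/5 - 1/2.
Simple pole: residue = g(a) at a = -11/3, which is -2489/270.
List the singular points by increasing real part (a conjugate pair: the negative imaginary part first).

Radius of convergence at 0: 2/3.
At -11/3: a pole of order 1; residue -2489/270.
At 2/3: a logarithmic branch point.


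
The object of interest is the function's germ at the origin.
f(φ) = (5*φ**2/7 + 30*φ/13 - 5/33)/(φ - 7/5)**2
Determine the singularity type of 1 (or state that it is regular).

Denominator factors: φ - 7/5 = -2/5 at φ = 1 — none vanishes.
So the germ continues analytically to 1.

The point is a regular point.


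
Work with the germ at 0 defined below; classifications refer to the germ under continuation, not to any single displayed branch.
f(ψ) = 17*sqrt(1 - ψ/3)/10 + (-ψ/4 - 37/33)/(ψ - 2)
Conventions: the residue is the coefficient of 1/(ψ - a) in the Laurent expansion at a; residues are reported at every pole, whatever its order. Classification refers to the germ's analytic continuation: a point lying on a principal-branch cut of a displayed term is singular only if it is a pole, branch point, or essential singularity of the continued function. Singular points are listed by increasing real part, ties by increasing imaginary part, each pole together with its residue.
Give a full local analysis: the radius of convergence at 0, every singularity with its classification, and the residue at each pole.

Denominator factor (ψ - 2): pole of order 1 at 2, modulus 2.
Branch term (17/10)*sqrt(1 - ψ/(3)): its argument vanishes at ψ = 3, a square-root branch point, modulus 3.
The radius of convergence is the smallest modulus among the singular points: 2.
The branch term is analytic at 2 and contributes nothing to the residue; only the rational part matters.
At the order-1 pole 2 set g(ψ) = (ψ - (2))*(rational part) = -ψ/4 - 37/33.
Simple pole: residue = g(a) at a = 2, which is -107/66.
List the singular points by increasing real part (a conjugate pair: the negative imaginary part first).

Radius of convergence at 0: 2.
At 2: a pole of order 1; residue -107/66.
At 3: an algebraic (square-root) branch point.


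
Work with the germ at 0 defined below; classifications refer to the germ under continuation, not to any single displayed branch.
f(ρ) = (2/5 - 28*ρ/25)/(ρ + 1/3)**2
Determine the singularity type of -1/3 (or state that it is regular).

The denominator factor ρ + 1/3 vanishes at -1/3 and appears to the power 2; the numerator there equals 58/75, nonzero, and no other factor vanishes.
Hence a pole whose order is the multiplicity, 2.

The point is a pole of order 2.


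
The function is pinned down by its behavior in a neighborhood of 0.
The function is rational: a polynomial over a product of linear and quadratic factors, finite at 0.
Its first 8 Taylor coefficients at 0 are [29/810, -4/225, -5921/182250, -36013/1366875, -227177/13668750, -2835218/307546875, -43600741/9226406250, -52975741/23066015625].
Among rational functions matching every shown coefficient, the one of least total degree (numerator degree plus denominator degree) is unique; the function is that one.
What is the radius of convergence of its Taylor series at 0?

The radius of convergence is 5/2.

No rational of total degree below 4 reproduces all 8 coefficients; solving the [1/3] Pade equations on them gives f(ρ) = (34*ρ/27 - 29/36)/((ρ - 3)**2*(ρ - 5/2)), whose expansion matches every shown term.
Denominator factor (ρ - 3)^2: pole of order 2 at 3, modulus 3.
Denominator factor (ρ - 5/2): pole of order 1 at 5/2, modulus 5/2.
The radius of convergence is the smallest modulus among the singular points: 5/2.


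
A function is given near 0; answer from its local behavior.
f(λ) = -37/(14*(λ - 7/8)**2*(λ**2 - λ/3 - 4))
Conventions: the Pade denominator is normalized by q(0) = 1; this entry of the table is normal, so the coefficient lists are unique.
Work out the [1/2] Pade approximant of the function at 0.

The Pade approximant has numerator coefficients [296/343, -118400/174587]; denominator coefficients [1, -127765/42756, 259027/99764].

Taylor coefficients needed (expand at 0): a_0 = 296/343, a_1 = 13690/7203, a_2 = 1040329/302526, a_3 = 135733205/25412184.
Write the denominator as Q(λ) = 1 + q1*λ + q2*λ^2. Requiring Q*f - P = O(λ^4) with deg P <= 1 kills the coefficients of λ^2..λ^3 in Q*f:
  λ^2: a_2 + q1*a_1 + q2*a_0 = 0, i.e. 1040329/302526 + (13690/7203)*q1 + (296/343)*q2 = 0.
  λ^3: a_3 + q1*a_2 + q2*a_1 = 0, i.e. 135733205/25412184 + (1040329/302526)*q1 + (13690/7203)*q2 = 0.
Solving this linear system: q1 = -127765/42756, q2 = 259027/99764.
The numerator is Q*f truncated at degree 1: P0 = a_0 = 296/343; P1 = a_1 + q1*a_0 = -118400/174587.


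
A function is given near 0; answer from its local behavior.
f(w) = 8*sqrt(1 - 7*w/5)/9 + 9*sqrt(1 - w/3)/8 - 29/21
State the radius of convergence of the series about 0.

Branch term (8/9)*sqrt(1 - w/(5/7)): its argument vanishes at w = 5/7, a square-root branch point, modulus 5/7.
Branch term (9/8)*sqrt(1 - w/(3)): its argument vanishes at w = 3, a square-root branch point, modulus 3.
The radius of convergence is the smallest modulus among the singular points: 5/7.

The radius of convergence is 5/7.


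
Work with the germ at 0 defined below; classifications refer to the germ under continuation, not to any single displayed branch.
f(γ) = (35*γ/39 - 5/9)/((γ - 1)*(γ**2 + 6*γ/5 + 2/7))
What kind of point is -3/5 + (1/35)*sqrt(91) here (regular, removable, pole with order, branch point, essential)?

The point is a pole of order 1.

The denominator factor γ**2 + 6*γ/5 + 2/7 vanishes at -3/5 + (1/35)*sqrt(91) and appears to the power 1; the numerator there equals -128/117 + (1/39)*sqrt(91), nonzero, and no other factor vanishes.
Hence a pole whose order is the multiplicity, 1.


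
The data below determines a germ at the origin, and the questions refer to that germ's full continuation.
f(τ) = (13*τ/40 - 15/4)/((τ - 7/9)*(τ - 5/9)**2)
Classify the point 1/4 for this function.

Denominator factors: τ - 7/9 = -19/36 at τ = 1/4; τ - 5/9 = -11/36 at τ = 1/4 — none vanishes.
So the germ continues analytically to 1/4.

The point is a regular point.


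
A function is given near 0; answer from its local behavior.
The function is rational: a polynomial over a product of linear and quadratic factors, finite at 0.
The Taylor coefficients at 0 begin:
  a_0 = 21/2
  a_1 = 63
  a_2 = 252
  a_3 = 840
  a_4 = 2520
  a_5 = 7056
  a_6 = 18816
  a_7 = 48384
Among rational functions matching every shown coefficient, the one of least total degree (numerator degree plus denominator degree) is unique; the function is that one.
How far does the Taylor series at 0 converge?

The radius of convergence is 1/2.

No rational of total degree below 3 reproduces all 8 coefficients; solving the [0/3] Pade equations on them gives f(λ) = -21/(16*(λ - 1/2)**3), whose expansion matches every shown term.
Denominator factor (λ - 1/2)^3: pole of order 3 at 1/2, modulus 1/2.
The radius of convergence is the smallest modulus among the singular points: 1/2.


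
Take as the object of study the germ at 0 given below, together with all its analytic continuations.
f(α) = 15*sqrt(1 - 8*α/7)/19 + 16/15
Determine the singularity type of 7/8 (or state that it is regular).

The point is an algebraic (square-root) branch point.

The term (15/19)*sqrt(1 - α/(7/8)) has argument 1 - 7/8/(7/8) = 0 at 7/8: a square-root (algebraic, two-sheeted) branch point; the remaining terms are analytic or single-valued there.


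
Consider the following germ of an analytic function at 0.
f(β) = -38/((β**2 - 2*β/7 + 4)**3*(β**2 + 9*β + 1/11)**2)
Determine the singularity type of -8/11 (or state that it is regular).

The point is a regular point.

Denominator factors: β**2 - 2*β/7 + 4 = 4012/847 at β = -8/11; β**2 + 9*β + 1/11 = -717/121 at β = -8/11 — none vanishes.
So the germ continues analytically to -8/11.


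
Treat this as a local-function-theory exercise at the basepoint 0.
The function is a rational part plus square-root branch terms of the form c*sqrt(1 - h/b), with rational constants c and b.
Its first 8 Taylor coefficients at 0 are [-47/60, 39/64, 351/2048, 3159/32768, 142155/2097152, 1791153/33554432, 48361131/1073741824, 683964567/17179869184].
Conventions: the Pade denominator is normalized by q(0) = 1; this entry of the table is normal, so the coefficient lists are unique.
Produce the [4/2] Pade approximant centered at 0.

Taylor coefficients needed (read off): a_0 = -47/60, a_1 = 39/64, a_2 = 351/2048, a_3 = 3159/32768, a_4 = 142155/2097152, a_5 = 1791153/33554432, a_6 = 48361131/1073741824.
Write the denominator as Q(h) = 1 + q1*h + q2*h^2. Requiring Q*f - P = O(h^7) with deg P <= 4 kills the coefficients of h^5..h^6 in Q*f:
  h^5: a_5 + q1*a_4 + q2*a_3 = 0, i.e. 1791153/33554432 + (142155/2097152)*q1 + (3159/32768)*q2 = 0.
  h^6: a_6 + q1*a_5 + q2*a_4 = 0, i.e. 48361131/1073741824 + (1791153/33554432)*q1 + (142155/2097152)*q2 = 0.
Solving this linear system: q1 = -21/16, q2 = 189/512.
The numerator is Q*f truncated at degree 4: P0 = a_0 = -47/60; P1 = a_1 + q1*a_0 = 131/80; P2 = a_2 + q1*a_1 + q2*a_0 = -2349/2560; P3 = a_3 + q1*a_2 + q2*a_1 = 3159/32768; P4 = a_4 + q1*a_3 + q2*a_2 = 9477/2097152.

The Pade approximant has numerator coefficients [-47/60, 131/80, -2349/2560, 3159/32768, 9477/2097152]; denominator coefficients [1, -21/16, 189/512].


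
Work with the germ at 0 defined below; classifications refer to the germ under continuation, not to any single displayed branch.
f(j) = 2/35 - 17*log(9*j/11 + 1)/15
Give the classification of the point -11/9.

The term (-17/15)*log(1 - j/(-11/9)) has argument 1 - -11/9/(-11/9) = 0 at -11/9: a logarithmic (infinitely-sheeted) branch point; the remaining terms are analytic or single-valued there.

The point is a logarithmic branch point.


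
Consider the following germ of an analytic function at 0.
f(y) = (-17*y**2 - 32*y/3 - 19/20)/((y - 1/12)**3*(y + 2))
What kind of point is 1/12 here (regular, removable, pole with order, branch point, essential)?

The denominator factor y - 1/12 vanishes at 1/12 and appears to the power 3; the numerator there equals -1409/720, nonzero, and no other factor vanishes.
Hence a pole whose order is the multiplicity, 3.

The point is a pole of order 3.


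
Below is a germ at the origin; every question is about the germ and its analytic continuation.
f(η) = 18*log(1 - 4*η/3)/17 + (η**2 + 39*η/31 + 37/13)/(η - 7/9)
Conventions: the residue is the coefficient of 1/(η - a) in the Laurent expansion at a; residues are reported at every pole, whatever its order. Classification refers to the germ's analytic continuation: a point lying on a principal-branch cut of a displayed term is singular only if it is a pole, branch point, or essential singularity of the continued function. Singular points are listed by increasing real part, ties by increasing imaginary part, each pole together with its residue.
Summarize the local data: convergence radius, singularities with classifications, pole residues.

Radius of convergence at 0: 3/4.
At 3/4: a logarithmic branch point.
At 7/9: a pole of order 1; residue 144595/32643.

Denominator factor (η - 7/9): pole of order 1 at 7/9, modulus 7/9.
Branch term (18/17)*log(1 - η/(3/4)): its argument vanishes at η = 3/4, a logarithmic branch point, modulus 3/4.
The radius of convergence is the smallest modulus among the singular points: 3/4.
The branch term is analytic at 7/9 and contributes nothing to the residue; only the rational part matters.
At the order-1 pole 7/9 set g(η) = (η - (7/9))*(rational part) = η**2 + 39*η/31 + 37/13.
Simple pole: residue = g(a) at a = 7/9, which is 144595/32643.
List the singular points by increasing real part (a conjugate pair: the negative imaginary part first).


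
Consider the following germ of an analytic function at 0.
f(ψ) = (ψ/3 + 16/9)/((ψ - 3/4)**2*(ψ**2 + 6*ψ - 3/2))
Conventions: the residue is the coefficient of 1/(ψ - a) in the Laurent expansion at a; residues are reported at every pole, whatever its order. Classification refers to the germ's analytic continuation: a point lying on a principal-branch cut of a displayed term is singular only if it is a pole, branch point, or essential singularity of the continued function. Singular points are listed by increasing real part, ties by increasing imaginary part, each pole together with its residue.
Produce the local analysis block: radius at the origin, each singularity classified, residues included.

Radius of convergence at 0: -3 + (1/2)*sqrt(42).
At -3 - (1/2)*sqrt(42): a pole of order 1; residue 5384/9747 - (2488/29241)*sqrt(42).
At -3 + (1/2)*sqrt(42): a pole of order 1; residue 5384/9747 + (2488/29241)*sqrt(42).
At 3/4: a pole of order 2; residue -10768/9747.


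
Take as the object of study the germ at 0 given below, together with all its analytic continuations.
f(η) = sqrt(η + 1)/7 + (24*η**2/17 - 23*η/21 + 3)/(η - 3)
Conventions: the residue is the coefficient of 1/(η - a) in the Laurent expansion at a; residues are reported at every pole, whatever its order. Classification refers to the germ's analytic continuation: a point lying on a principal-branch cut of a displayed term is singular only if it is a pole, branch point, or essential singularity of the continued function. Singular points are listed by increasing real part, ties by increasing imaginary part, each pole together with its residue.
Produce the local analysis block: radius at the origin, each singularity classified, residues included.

Denominator factor (η - 3): pole of order 1 at 3, modulus 3.
Branch term (1/7)*sqrt(1 - η/(-1)): its argument vanishes at η = -1, a square-root branch point, modulus 1.
The radius of convergence is the smallest modulus among the singular points: 1.
The branch term is analytic at 3 and contributes nothing to the residue; only the rational part matters.
At the order-1 pole 3 set g(η) = (η - (3))*(rational part) = 24*η**2/17 - 23*η/21 + 3.
Simple pole: residue = g(a) at a = 3, which is 1478/119.
List the singular points by increasing real part (a conjugate pair: the negative imaginary part first).

Radius of convergence at 0: 1.
At -1: an algebraic (square-root) branch point.
At 3: a pole of order 1; residue 1478/119.


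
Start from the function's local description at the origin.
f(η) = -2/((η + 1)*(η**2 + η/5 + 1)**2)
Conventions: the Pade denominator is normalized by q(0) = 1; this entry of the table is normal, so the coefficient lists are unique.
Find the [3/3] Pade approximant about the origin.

Taylor coefficients needed (expand at 0): a_0 = -2, a_1 = 14/5, a_2 = 24/25, a_3 = -412/125, a_4 = -44/25, a_5 = 19512/3125, a_6 = -8574/15625.
Write the denominator as Q(η) = 1 + q1*η + q2*η^2 + q3*η^3. Requiring Q*f - P = O(η^7) with deg P <= 3 kills the coefficients of η^4..η^6 in Q*f:
  η^4: a_4 + q1*a_3 + q2*a_2 + q3*a_1 = 0, i.e. -44/25 + (-412/125)*q1 + (24/25)*q2 + (14/5)*q3 = 0.
  η^5: a_5 + q1*a_4 + q2*a_3 + q3*a_2 = 0, i.e. 19512/3125 + (-44/25)*q1 + (-412/125)*q2 + (24/25)*q3 = 0.
  η^6: a_6 + q1*a_5 + q2*a_4 + q3*a_3 = 0, i.e. -8574/15625 + (19512/3125)*q1 + (-44/25)*q2 + (-412/125)*q3 = 0.
Solving this linear system: q1 = 14527/9430, q2 = 993673/612950, q3 = 613/325.
The numerator is Q*f truncated at degree 3: P0 = a_0 = -2; P1 = a_1 + q1*a_0 = -265/943; P2 = a_2 + q1*a_1 + q2*a_0 = 24900/12259; P3 = a_3 + q1*a_2 + q2*a_1 + q3*a_0 = -12875/12259.

The Pade approximant has numerator coefficients [-2, -265/943, 24900/12259, -12875/12259]; denominator coefficients [1, 14527/9430, 993673/612950, 613/325].


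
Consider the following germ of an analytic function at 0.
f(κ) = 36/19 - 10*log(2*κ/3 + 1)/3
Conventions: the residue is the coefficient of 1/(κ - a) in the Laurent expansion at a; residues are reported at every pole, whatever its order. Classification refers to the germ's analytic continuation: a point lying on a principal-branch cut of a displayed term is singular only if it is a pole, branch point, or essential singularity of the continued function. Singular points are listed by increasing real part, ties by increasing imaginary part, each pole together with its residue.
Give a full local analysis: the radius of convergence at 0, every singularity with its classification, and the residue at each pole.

Branch term (-10/3)*log(1 - κ/(-3/2)): its argument vanishes at κ = -3/2, a logarithmic branch point, modulus 3/2.
The radius of convergence is the smallest modulus among the singular points: 3/2.

Radius of convergence at 0: 3/2.
At -3/2: a logarithmic branch point.


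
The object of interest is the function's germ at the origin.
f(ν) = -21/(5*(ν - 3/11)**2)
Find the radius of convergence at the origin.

Denominator factor (ν - 3/11)^2: pole of order 2 at 3/11, modulus 3/11.
The radius of convergence is the smallest modulus among the singular points: 3/11.

The radius of convergence is 3/11.


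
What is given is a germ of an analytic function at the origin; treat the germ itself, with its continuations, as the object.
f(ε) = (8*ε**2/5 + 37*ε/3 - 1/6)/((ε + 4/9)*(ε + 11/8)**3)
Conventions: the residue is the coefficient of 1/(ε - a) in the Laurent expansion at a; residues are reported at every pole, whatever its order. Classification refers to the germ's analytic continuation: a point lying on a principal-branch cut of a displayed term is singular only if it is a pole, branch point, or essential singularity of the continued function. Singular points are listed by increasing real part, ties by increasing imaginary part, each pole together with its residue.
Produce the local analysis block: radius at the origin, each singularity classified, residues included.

Radius of convergence at 0: 4/9.
At -11/8: a pole of order 3; residue 9950976/1503815.
At -4/9: a pole of order 1; residue -9950976/1503815.

Denominator factor (ε + 11/8)^3: pole of order 3 at -11/8, modulus 11/8.
Denominator factor (ε + 4/9): pole of order 1 at -4/9, modulus 4/9.
The radius of convergence is the smallest modulus among the singular points: 4/9.
At the order-3 pole -11/8 set g(ε) = (ε - (-11/8))^3*f(ε) = (8*ε**2/5 + 37*ε/3 - 1/6)/(ε + 4/9).
Order-3 pole: residue = g''(a)/2; g''(-11/8) = 19901952/1503815, so the residue is 9950976/1503815.
At the order-1 pole -4/9 set g(ε) = (ε - (-4/9))*f(ε) = (8*ε**2/5 + 37*ε/3 - 1/6)/(ε + 11/8)**3.
Simple pole: residue = g(a) at a = -4/9, which is -9950976/1503815.
List the singular points by increasing real part (a conjugate pair: the negative imaginary part first).


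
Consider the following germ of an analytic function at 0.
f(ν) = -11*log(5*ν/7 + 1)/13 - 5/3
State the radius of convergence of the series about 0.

Branch term (-11/13)*log(1 - ν/(-7/5)): its argument vanishes at ν = -7/5, a logarithmic branch point, modulus 7/5.
The radius of convergence is the smallest modulus among the singular points: 7/5.

The radius of convergence is 7/5.


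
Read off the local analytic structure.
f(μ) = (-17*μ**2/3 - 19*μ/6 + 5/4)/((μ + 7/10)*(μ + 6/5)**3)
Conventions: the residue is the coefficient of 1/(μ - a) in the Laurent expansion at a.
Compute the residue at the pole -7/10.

The residue is 138/25.

At the order-1 pole -7/10 set g(μ) = (μ - (-7/10))*f(μ) = (-17*μ**2/3 - 19*μ/6 + 5/4)/(μ + 6/5)**3.
Simple pole: residue = g(a) at a = -7/10, which is 138/25.


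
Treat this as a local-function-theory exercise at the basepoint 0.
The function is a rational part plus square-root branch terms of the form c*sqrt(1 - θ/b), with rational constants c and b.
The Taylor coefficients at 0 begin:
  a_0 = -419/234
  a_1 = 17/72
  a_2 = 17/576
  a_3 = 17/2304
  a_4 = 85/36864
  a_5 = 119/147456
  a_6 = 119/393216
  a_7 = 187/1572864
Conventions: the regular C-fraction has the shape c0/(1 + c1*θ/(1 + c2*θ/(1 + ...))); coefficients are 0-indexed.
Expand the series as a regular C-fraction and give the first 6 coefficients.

The regular C-fraction coefficients are [-419/234, 221/1676, -861/3352, -419/6888, -1303/6888, -861/10424].

Taylor coefficients (read off): a_0 = -419/234, a_1 = 17/72, a_2 = 17/576, a_3 = 17/2304, a_4 = 85/36864, a_5 = 119/147456.
c0 = a_0 = -419/234. Peel one level at a time: if S = 1 + c*θ/S' with S'(0) = 1, then c is the θ-coefficient of S and S' = c*θ/(S - 1).
S_1 = c0/f = 1 + (221/1676)*θ + (190281/5617952)*θ^2 + ...; c1 = 221/1676.
S_2 = c1*θ/(S_1 - 1) = 1 + (-861/3352)*θ + (-1/64)*θ^2 + ...; c2 = -861/3352.
S_3 = c2*θ/(S_2 - 1) = 1 + (-419/6888)*θ + (-545957/47444544)*θ^2 + ...; c3 = -419/6888.
S_4 = c3*θ/(S_3 - 1) = 1 + (-1303/6888)*θ + (-1/64)*θ^2 + ...; c4 = -1303/6888.
S_5 = c4*θ/(S_4 - 1) = 1 + (-861/10424)*θ + ...; c5 = -861/10424.
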